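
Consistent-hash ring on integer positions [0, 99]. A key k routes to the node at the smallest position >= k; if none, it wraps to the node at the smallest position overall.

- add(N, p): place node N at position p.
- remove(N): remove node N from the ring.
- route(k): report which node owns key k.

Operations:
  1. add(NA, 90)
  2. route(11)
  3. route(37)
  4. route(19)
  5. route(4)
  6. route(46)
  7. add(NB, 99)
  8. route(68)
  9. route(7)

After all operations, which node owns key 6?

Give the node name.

Op 1: add NA@90 -> ring=[90:NA]
Op 2: route key 11: smallest pos >= 11 is 90 -> NA
Op 3: route key 37: smallest pos >= 37 is 90 -> NA
Op 4: route key 19: smallest pos >= 19 is 90 -> NA
Op 5: route key 4: smallest pos >= 4 is 90 -> NA
Op 6: route key 46: smallest pos >= 46 is 90 -> NA
Op 7: add NB@99 -> ring=[90:NA,99:NB]
Op 8: route key 68: smallest pos >= 68 is 90 -> NA
Op 9: route key 7: smallest pos >= 7 is 90 -> NA
Final route key 6: smallest pos >= 6 is 90 -> NA

Answer: NA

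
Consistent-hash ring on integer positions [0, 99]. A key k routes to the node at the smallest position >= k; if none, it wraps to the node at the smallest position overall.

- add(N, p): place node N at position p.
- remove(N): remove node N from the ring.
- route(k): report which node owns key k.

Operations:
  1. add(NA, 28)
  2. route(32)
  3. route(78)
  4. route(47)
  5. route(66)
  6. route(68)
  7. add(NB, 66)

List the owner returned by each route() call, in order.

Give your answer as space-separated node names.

Answer: NA NA NA NA NA

Derivation:
Op 1: add NA@28 -> ring=[28:NA]
Op 2: route key 32: none >= 32, wrap to smallest pos 28 -> NA
Op 3: route key 78: none >= 78, wrap to smallest pos 28 -> NA
Op 4: route key 47: none >= 47, wrap to smallest pos 28 -> NA
Op 5: route key 66: none >= 66, wrap to smallest pos 28 -> NA
Op 6: route key 68: none >= 68, wrap to smallest pos 28 -> NA
Op 7: add NB@66 -> ring=[28:NA,66:NB]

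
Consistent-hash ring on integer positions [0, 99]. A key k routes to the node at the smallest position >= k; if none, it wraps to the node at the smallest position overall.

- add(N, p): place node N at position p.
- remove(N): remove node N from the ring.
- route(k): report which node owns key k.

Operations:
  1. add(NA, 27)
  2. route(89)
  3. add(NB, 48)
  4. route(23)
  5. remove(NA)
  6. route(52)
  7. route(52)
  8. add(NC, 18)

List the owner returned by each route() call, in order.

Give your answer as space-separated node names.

Op 1: add NA@27 -> ring=[27:NA]
Op 2: route key 89: none >= 89, wrap to smallest pos 27 -> NA
Op 3: add NB@48 -> ring=[27:NA,48:NB]
Op 4: route key 23: smallest pos >= 23 is 27 -> NA
Op 5: remove NA -> ring=[48:NB]
Op 6: route key 52: none >= 52, wrap to smallest pos 48 -> NB
Op 7: route key 52: none >= 52, wrap to smallest pos 48 -> NB
Op 8: add NC@18 -> ring=[18:NC,48:NB]

Answer: NA NA NB NB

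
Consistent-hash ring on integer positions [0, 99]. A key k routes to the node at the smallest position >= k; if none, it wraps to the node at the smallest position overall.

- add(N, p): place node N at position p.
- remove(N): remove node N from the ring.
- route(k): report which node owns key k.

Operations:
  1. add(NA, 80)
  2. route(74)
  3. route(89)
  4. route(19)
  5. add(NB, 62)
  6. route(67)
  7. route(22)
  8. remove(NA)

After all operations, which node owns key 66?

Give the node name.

Op 1: add NA@80 -> ring=[80:NA]
Op 2: route key 74: smallest pos >= 74 is 80 -> NA
Op 3: route key 89: none >= 89, wrap to smallest pos 80 -> NA
Op 4: route key 19: smallest pos >= 19 is 80 -> NA
Op 5: add NB@62 -> ring=[62:NB,80:NA]
Op 6: route key 67: smallest pos >= 67 is 80 -> NA
Op 7: route key 22: smallest pos >= 22 is 62 -> NB
Op 8: remove NA -> ring=[62:NB]
Final route key 66: none >= 66, wrap to smallest pos 62 -> NB

Answer: NB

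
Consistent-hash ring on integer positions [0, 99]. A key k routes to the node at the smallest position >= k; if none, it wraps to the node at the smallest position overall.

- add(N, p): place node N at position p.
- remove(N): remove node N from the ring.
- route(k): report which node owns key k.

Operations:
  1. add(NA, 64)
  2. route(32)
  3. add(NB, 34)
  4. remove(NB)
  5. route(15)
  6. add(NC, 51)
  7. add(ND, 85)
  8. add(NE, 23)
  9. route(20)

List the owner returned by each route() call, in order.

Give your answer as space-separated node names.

Answer: NA NA NE

Derivation:
Op 1: add NA@64 -> ring=[64:NA]
Op 2: route key 32: smallest pos >= 32 is 64 -> NA
Op 3: add NB@34 -> ring=[34:NB,64:NA]
Op 4: remove NB -> ring=[64:NA]
Op 5: route key 15: smallest pos >= 15 is 64 -> NA
Op 6: add NC@51 -> ring=[51:NC,64:NA]
Op 7: add ND@85 -> ring=[51:NC,64:NA,85:ND]
Op 8: add NE@23 -> ring=[23:NE,51:NC,64:NA,85:ND]
Op 9: route key 20: smallest pos >= 20 is 23 -> NE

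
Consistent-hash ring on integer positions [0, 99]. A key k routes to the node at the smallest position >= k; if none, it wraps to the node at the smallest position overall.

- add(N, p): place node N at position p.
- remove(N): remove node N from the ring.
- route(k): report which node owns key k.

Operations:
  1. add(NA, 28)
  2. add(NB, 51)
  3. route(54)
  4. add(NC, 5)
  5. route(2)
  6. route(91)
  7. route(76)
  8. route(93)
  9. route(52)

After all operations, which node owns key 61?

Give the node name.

Answer: NC

Derivation:
Op 1: add NA@28 -> ring=[28:NA]
Op 2: add NB@51 -> ring=[28:NA,51:NB]
Op 3: route key 54: none >= 54, wrap to smallest pos 28 -> NA
Op 4: add NC@5 -> ring=[5:NC,28:NA,51:NB]
Op 5: route key 2: smallest pos >= 2 is 5 -> NC
Op 6: route key 91: none >= 91, wrap to smallest pos 5 -> NC
Op 7: route key 76: none >= 76, wrap to smallest pos 5 -> NC
Op 8: route key 93: none >= 93, wrap to smallest pos 5 -> NC
Op 9: route key 52: none >= 52, wrap to smallest pos 5 -> NC
Final route key 61: none >= 61, wrap to smallest pos 5 -> NC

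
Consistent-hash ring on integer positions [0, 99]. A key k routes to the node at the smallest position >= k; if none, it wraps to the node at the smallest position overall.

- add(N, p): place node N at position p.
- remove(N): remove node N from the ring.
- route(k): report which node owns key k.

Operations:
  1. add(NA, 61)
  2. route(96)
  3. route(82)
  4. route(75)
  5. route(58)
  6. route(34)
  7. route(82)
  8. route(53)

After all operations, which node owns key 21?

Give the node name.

Answer: NA

Derivation:
Op 1: add NA@61 -> ring=[61:NA]
Op 2: route key 96: none >= 96, wrap to smallest pos 61 -> NA
Op 3: route key 82: none >= 82, wrap to smallest pos 61 -> NA
Op 4: route key 75: none >= 75, wrap to smallest pos 61 -> NA
Op 5: route key 58: smallest pos >= 58 is 61 -> NA
Op 6: route key 34: smallest pos >= 34 is 61 -> NA
Op 7: route key 82: none >= 82, wrap to smallest pos 61 -> NA
Op 8: route key 53: smallest pos >= 53 is 61 -> NA
Final route key 21: smallest pos >= 21 is 61 -> NA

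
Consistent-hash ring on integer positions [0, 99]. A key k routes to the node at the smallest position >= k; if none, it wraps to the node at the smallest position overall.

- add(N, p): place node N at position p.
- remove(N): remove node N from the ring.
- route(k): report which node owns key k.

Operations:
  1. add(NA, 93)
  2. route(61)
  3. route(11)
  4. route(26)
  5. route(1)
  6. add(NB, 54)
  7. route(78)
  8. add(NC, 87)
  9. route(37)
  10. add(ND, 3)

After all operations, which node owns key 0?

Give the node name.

Op 1: add NA@93 -> ring=[93:NA]
Op 2: route key 61: smallest pos >= 61 is 93 -> NA
Op 3: route key 11: smallest pos >= 11 is 93 -> NA
Op 4: route key 26: smallest pos >= 26 is 93 -> NA
Op 5: route key 1: smallest pos >= 1 is 93 -> NA
Op 6: add NB@54 -> ring=[54:NB,93:NA]
Op 7: route key 78: smallest pos >= 78 is 93 -> NA
Op 8: add NC@87 -> ring=[54:NB,87:NC,93:NA]
Op 9: route key 37: smallest pos >= 37 is 54 -> NB
Op 10: add ND@3 -> ring=[3:ND,54:NB,87:NC,93:NA]
Final route key 0: smallest pos >= 0 is 3 -> ND

Answer: ND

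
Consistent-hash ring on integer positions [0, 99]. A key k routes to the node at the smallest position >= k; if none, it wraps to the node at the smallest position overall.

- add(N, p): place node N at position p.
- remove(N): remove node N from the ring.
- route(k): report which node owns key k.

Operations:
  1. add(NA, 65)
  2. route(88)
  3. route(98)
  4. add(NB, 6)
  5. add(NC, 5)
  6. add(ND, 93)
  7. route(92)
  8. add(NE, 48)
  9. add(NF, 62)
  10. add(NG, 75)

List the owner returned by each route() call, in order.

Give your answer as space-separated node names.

Answer: NA NA ND

Derivation:
Op 1: add NA@65 -> ring=[65:NA]
Op 2: route key 88: none >= 88, wrap to smallest pos 65 -> NA
Op 3: route key 98: none >= 98, wrap to smallest pos 65 -> NA
Op 4: add NB@6 -> ring=[6:NB,65:NA]
Op 5: add NC@5 -> ring=[5:NC,6:NB,65:NA]
Op 6: add ND@93 -> ring=[5:NC,6:NB,65:NA,93:ND]
Op 7: route key 92: smallest pos >= 92 is 93 -> ND
Op 8: add NE@48 -> ring=[5:NC,6:NB,48:NE,65:NA,93:ND]
Op 9: add NF@62 -> ring=[5:NC,6:NB,48:NE,62:NF,65:NA,93:ND]
Op 10: add NG@75 -> ring=[5:NC,6:NB,48:NE,62:NF,65:NA,75:NG,93:ND]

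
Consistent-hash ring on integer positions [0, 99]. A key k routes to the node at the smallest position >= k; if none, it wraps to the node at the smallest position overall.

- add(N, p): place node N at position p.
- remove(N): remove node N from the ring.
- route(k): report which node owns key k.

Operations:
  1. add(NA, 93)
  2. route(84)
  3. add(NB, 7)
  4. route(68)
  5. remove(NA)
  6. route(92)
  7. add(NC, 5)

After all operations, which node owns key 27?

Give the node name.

Op 1: add NA@93 -> ring=[93:NA]
Op 2: route key 84: smallest pos >= 84 is 93 -> NA
Op 3: add NB@7 -> ring=[7:NB,93:NA]
Op 4: route key 68: smallest pos >= 68 is 93 -> NA
Op 5: remove NA -> ring=[7:NB]
Op 6: route key 92: none >= 92, wrap to smallest pos 7 -> NB
Op 7: add NC@5 -> ring=[5:NC,7:NB]
Final route key 27: none >= 27, wrap to smallest pos 5 -> NC

Answer: NC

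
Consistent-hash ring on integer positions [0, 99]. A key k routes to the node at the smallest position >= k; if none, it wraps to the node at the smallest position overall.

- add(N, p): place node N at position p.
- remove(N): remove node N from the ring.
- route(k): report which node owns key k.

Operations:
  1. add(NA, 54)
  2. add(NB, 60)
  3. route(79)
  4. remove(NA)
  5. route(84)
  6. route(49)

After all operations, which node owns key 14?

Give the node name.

Op 1: add NA@54 -> ring=[54:NA]
Op 2: add NB@60 -> ring=[54:NA,60:NB]
Op 3: route key 79: none >= 79, wrap to smallest pos 54 -> NA
Op 4: remove NA -> ring=[60:NB]
Op 5: route key 84: none >= 84, wrap to smallest pos 60 -> NB
Op 6: route key 49: smallest pos >= 49 is 60 -> NB
Final route key 14: smallest pos >= 14 is 60 -> NB

Answer: NB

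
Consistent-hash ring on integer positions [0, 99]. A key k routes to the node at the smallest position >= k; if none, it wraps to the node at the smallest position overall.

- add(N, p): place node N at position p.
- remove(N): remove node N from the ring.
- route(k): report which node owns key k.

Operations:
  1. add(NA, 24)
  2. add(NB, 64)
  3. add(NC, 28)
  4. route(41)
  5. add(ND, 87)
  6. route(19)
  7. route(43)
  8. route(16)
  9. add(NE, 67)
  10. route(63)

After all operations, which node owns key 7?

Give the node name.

Answer: NA

Derivation:
Op 1: add NA@24 -> ring=[24:NA]
Op 2: add NB@64 -> ring=[24:NA,64:NB]
Op 3: add NC@28 -> ring=[24:NA,28:NC,64:NB]
Op 4: route key 41: smallest pos >= 41 is 64 -> NB
Op 5: add ND@87 -> ring=[24:NA,28:NC,64:NB,87:ND]
Op 6: route key 19: smallest pos >= 19 is 24 -> NA
Op 7: route key 43: smallest pos >= 43 is 64 -> NB
Op 8: route key 16: smallest pos >= 16 is 24 -> NA
Op 9: add NE@67 -> ring=[24:NA,28:NC,64:NB,67:NE,87:ND]
Op 10: route key 63: smallest pos >= 63 is 64 -> NB
Final route key 7: smallest pos >= 7 is 24 -> NA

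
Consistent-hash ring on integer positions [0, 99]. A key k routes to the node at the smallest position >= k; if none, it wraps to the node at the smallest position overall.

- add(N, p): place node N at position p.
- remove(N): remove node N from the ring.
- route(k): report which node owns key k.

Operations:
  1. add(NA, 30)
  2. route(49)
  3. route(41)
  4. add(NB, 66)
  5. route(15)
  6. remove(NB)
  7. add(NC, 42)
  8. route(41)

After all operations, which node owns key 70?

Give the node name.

Answer: NA

Derivation:
Op 1: add NA@30 -> ring=[30:NA]
Op 2: route key 49: none >= 49, wrap to smallest pos 30 -> NA
Op 3: route key 41: none >= 41, wrap to smallest pos 30 -> NA
Op 4: add NB@66 -> ring=[30:NA,66:NB]
Op 5: route key 15: smallest pos >= 15 is 30 -> NA
Op 6: remove NB -> ring=[30:NA]
Op 7: add NC@42 -> ring=[30:NA,42:NC]
Op 8: route key 41: smallest pos >= 41 is 42 -> NC
Final route key 70: none >= 70, wrap to smallest pos 30 -> NA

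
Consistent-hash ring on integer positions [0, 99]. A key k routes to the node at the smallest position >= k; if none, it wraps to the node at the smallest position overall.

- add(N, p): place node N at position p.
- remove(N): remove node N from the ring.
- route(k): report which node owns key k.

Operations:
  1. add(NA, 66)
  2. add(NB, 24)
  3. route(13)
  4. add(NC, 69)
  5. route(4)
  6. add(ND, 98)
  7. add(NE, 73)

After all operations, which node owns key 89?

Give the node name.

Answer: ND

Derivation:
Op 1: add NA@66 -> ring=[66:NA]
Op 2: add NB@24 -> ring=[24:NB,66:NA]
Op 3: route key 13: smallest pos >= 13 is 24 -> NB
Op 4: add NC@69 -> ring=[24:NB,66:NA,69:NC]
Op 5: route key 4: smallest pos >= 4 is 24 -> NB
Op 6: add ND@98 -> ring=[24:NB,66:NA,69:NC,98:ND]
Op 7: add NE@73 -> ring=[24:NB,66:NA,69:NC,73:NE,98:ND]
Final route key 89: smallest pos >= 89 is 98 -> ND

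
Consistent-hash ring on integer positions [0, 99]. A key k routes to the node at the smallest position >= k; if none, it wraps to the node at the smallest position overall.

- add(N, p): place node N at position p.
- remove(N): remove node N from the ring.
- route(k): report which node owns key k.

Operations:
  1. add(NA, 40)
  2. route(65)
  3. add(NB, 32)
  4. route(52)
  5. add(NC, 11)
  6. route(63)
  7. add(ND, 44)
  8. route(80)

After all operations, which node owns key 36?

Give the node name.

Answer: NA

Derivation:
Op 1: add NA@40 -> ring=[40:NA]
Op 2: route key 65: none >= 65, wrap to smallest pos 40 -> NA
Op 3: add NB@32 -> ring=[32:NB,40:NA]
Op 4: route key 52: none >= 52, wrap to smallest pos 32 -> NB
Op 5: add NC@11 -> ring=[11:NC,32:NB,40:NA]
Op 6: route key 63: none >= 63, wrap to smallest pos 11 -> NC
Op 7: add ND@44 -> ring=[11:NC,32:NB,40:NA,44:ND]
Op 8: route key 80: none >= 80, wrap to smallest pos 11 -> NC
Final route key 36: smallest pos >= 36 is 40 -> NA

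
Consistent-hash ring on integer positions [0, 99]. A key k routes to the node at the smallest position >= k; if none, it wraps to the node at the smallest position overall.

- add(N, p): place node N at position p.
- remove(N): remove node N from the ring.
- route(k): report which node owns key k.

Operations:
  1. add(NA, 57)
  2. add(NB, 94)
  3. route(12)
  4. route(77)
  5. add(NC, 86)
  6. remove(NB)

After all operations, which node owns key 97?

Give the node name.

Op 1: add NA@57 -> ring=[57:NA]
Op 2: add NB@94 -> ring=[57:NA,94:NB]
Op 3: route key 12: smallest pos >= 12 is 57 -> NA
Op 4: route key 77: smallest pos >= 77 is 94 -> NB
Op 5: add NC@86 -> ring=[57:NA,86:NC,94:NB]
Op 6: remove NB -> ring=[57:NA,86:NC]
Final route key 97: none >= 97, wrap to smallest pos 57 -> NA

Answer: NA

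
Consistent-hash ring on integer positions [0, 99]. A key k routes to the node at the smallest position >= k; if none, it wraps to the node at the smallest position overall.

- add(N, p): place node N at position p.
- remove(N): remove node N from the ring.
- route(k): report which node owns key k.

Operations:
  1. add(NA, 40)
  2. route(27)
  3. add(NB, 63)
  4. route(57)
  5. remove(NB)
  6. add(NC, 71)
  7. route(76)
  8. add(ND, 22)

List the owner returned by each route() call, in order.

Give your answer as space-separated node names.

Answer: NA NB NA

Derivation:
Op 1: add NA@40 -> ring=[40:NA]
Op 2: route key 27: smallest pos >= 27 is 40 -> NA
Op 3: add NB@63 -> ring=[40:NA,63:NB]
Op 4: route key 57: smallest pos >= 57 is 63 -> NB
Op 5: remove NB -> ring=[40:NA]
Op 6: add NC@71 -> ring=[40:NA,71:NC]
Op 7: route key 76: none >= 76, wrap to smallest pos 40 -> NA
Op 8: add ND@22 -> ring=[22:ND,40:NA,71:NC]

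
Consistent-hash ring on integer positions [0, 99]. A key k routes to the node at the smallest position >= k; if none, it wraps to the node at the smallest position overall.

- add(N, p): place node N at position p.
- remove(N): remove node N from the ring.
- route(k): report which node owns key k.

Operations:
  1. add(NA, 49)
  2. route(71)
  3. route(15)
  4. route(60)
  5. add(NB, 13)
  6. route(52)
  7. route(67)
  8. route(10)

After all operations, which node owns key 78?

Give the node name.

Op 1: add NA@49 -> ring=[49:NA]
Op 2: route key 71: none >= 71, wrap to smallest pos 49 -> NA
Op 3: route key 15: smallest pos >= 15 is 49 -> NA
Op 4: route key 60: none >= 60, wrap to smallest pos 49 -> NA
Op 5: add NB@13 -> ring=[13:NB,49:NA]
Op 6: route key 52: none >= 52, wrap to smallest pos 13 -> NB
Op 7: route key 67: none >= 67, wrap to smallest pos 13 -> NB
Op 8: route key 10: smallest pos >= 10 is 13 -> NB
Final route key 78: none >= 78, wrap to smallest pos 13 -> NB

Answer: NB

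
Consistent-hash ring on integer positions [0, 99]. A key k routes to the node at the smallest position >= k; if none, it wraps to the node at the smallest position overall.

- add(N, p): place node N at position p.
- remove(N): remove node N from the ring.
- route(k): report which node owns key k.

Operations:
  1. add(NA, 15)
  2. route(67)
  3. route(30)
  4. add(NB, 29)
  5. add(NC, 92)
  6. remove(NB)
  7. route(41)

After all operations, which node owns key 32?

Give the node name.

Answer: NC

Derivation:
Op 1: add NA@15 -> ring=[15:NA]
Op 2: route key 67: none >= 67, wrap to smallest pos 15 -> NA
Op 3: route key 30: none >= 30, wrap to smallest pos 15 -> NA
Op 4: add NB@29 -> ring=[15:NA,29:NB]
Op 5: add NC@92 -> ring=[15:NA,29:NB,92:NC]
Op 6: remove NB -> ring=[15:NA,92:NC]
Op 7: route key 41: smallest pos >= 41 is 92 -> NC
Final route key 32: smallest pos >= 32 is 92 -> NC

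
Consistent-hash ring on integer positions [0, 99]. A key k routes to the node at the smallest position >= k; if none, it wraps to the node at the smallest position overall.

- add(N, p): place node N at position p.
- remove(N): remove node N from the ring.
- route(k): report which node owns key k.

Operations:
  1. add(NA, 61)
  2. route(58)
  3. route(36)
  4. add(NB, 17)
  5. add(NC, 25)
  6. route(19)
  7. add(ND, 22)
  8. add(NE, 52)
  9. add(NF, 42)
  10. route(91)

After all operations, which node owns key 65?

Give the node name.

Op 1: add NA@61 -> ring=[61:NA]
Op 2: route key 58: smallest pos >= 58 is 61 -> NA
Op 3: route key 36: smallest pos >= 36 is 61 -> NA
Op 4: add NB@17 -> ring=[17:NB,61:NA]
Op 5: add NC@25 -> ring=[17:NB,25:NC,61:NA]
Op 6: route key 19: smallest pos >= 19 is 25 -> NC
Op 7: add ND@22 -> ring=[17:NB,22:ND,25:NC,61:NA]
Op 8: add NE@52 -> ring=[17:NB,22:ND,25:NC,52:NE,61:NA]
Op 9: add NF@42 -> ring=[17:NB,22:ND,25:NC,42:NF,52:NE,61:NA]
Op 10: route key 91: none >= 91, wrap to smallest pos 17 -> NB
Final route key 65: none >= 65, wrap to smallest pos 17 -> NB

Answer: NB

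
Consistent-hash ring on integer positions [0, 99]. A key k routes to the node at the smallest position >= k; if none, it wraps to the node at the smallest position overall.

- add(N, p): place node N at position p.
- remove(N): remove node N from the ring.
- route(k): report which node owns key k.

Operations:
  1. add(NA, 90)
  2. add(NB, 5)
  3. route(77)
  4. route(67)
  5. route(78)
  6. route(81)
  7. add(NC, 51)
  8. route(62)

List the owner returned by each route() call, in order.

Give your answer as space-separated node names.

Op 1: add NA@90 -> ring=[90:NA]
Op 2: add NB@5 -> ring=[5:NB,90:NA]
Op 3: route key 77: smallest pos >= 77 is 90 -> NA
Op 4: route key 67: smallest pos >= 67 is 90 -> NA
Op 5: route key 78: smallest pos >= 78 is 90 -> NA
Op 6: route key 81: smallest pos >= 81 is 90 -> NA
Op 7: add NC@51 -> ring=[5:NB,51:NC,90:NA]
Op 8: route key 62: smallest pos >= 62 is 90 -> NA

Answer: NA NA NA NA NA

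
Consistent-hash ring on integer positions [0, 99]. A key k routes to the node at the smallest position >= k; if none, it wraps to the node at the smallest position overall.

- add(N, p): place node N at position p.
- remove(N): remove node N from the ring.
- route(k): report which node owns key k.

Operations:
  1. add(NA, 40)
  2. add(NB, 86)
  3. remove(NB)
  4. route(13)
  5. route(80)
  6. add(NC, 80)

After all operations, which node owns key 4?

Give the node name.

Op 1: add NA@40 -> ring=[40:NA]
Op 2: add NB@86 -> ring=[40:NA,86:NB]
Op 3: remove NB -> ring=[40:NA]
Op 4: route key 13: smallest pos >= 13 is 40 -> NA
Op 5: route key 80: none >= 80, wrap to smallest pos 40 -> NA
Op 6: add NC@80 -> ring=[40:NA,80:NC]
Final route key 4: smallest pos >= 4 is 40 -> NA

Answer: NA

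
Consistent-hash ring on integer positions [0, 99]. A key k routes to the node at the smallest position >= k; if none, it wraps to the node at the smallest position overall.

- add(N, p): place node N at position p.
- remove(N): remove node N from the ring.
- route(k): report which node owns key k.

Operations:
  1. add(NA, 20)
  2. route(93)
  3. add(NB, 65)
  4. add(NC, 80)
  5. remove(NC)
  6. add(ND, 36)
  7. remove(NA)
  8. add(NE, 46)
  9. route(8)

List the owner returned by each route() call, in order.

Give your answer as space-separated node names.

Answer: NA ND

Derivation:
Op 1: add NA@20 -> ring=[20:NA]
Op 2: route key 93: none >= 93, wrap to smallest pos 20 -> NA
Op 3: add NB@65 -> ring=[20:NA,65:NB]
Op 4: add NC@80 -> ring=[20:NA,65:NB,80:NC]
Op 5: remove NC -> ring=[20:NA,65:NB]
Op 6: add ND@36 -> ring=[20:NA,36:ND,65:NB]
Op 7: remove NA -> ring=[36:ND,65:NB]
Op 8: add NE@46 -> ring=[36:ND,46:NE,65:NB]
Op 9: route key 8: smallest pos >= 8 is 36 -> ND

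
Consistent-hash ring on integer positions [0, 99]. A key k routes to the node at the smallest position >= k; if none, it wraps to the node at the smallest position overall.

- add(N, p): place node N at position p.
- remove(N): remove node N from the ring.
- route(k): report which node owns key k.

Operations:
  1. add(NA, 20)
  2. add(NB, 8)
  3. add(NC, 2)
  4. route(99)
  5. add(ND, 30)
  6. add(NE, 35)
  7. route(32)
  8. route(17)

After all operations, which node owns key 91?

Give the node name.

Op 1: add NA@20 -> ring=[20:NA]
Op 2: add NB@8 -> ring=[8:NB,20:NA]
Op 3: add NC@2 -> ring=[2:NC,8:NB,20:NA]
Op 4: route key 99: none >= 99, wrap to smallest pos 2 -> NC
Op 5: add ND@30 -> ring=[2:NC,8:NB,20:NA,30:ND]
Op 6: add NE@35 -> ring=[2:NC,8:NB,20:NA,30:ND,35:NE]
Op 7: route key 32: smallest pos >= 32 is 35 -> NE
Op 8: route key 17: smallest pos >= 17 is 20 -> NA
Final route key 91: none >= 91, wrap to smallest pos 2 -> NC

Answer: NC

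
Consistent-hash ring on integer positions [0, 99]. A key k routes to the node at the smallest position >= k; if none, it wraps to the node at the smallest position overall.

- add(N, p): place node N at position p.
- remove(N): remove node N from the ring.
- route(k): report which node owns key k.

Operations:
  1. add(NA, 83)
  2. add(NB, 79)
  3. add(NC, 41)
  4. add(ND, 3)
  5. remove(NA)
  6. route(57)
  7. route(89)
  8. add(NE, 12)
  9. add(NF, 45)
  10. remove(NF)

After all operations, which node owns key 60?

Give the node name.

Op 1: add NA@83 -> ring=[83:NA]
Op 2: add NB@79 -> ring=[79:NB,83:NA]
Op 3: add NC@41 -> ring=[41:NC,79:NB,83:NA]
Op 4: add ND@3 -> ring=[3:ND,41:NC,79:NB,83:NA]
Op 5: remove NA -> ring=[3:ND,41:NC,79:NB]
Op 6: route key 57: smallest pos >= 57 is 79 -> NB
Op 7: route key 89: none >= 89, wrap to smallest pos 3 -> ND
Op 8: add NE@12 -> ring=[3:ND,12:NE,41:NC,79:NB]
Op 9: add NF@45 -> ring=[3:ND,12:NE,41:NC,45:NF,79:NB]
Op 10: remove NF -> ring=[3:ND,12:NE,41:NC,79:NB]
Final route key 60: smallest pos >= 60 is 79 -> NB

Answer: NB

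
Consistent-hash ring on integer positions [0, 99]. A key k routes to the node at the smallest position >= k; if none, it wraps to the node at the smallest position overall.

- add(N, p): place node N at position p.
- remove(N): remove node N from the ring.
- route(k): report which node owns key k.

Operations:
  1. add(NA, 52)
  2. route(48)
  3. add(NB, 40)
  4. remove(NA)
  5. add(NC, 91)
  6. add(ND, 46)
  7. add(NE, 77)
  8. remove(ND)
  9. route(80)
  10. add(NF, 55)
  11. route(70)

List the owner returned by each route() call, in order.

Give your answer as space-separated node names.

Op 1: add NA@52 -> ring=[52:NA]
Op 2: route key 48: smallest pos >= 48 is 52 -> NA
Op 3: add NB@40 -> ring=[40:NB,52:NA]
Op 4: remove NA -> ring=[40:NB]
Op 5: add NC@91 -> ring=[40:NB,91:NC]
Op 6: add ND@46 -> ring=[40:NB,46:ND,91:NC]
Op 7: add NE@77 -> ring=[40:NB,46:ND,77:NE,91:NC]
Op 8: remove ND -> ring=[40:NB,77:NE,91:NC]
Op 9: route key 80: smallest pos >= 80 is 91 -> NC
Op 10: add NF@55 -> ring=[40:NB,55:NF,77:NE,91:NC]
Op 11: route key 70: smallest pos >= 70 is 77 -> NE

Answer: NA NC NE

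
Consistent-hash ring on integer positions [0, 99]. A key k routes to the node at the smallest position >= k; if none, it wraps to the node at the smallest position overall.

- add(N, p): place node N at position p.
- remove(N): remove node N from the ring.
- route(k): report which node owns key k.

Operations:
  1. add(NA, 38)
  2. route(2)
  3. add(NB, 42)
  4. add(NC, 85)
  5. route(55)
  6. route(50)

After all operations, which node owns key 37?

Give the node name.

Op 1: add NA@38 -> ring=[38:NA]
Op 2: route key 2: smallest pos >= 2 is 38 -> NA
Op 3: add NB@42 -> ring=[38:NA,42:NB]
Op 4: add NC@85 -> ring=[38:NA,42:NB,85:NC]
Op 5: route key 55: smallest pos >= 55 is 85 -> NC
Op 6: route key 50: smallest pos >= 50 is 85 -> NC
Final route key 37: smallest pos >= 37 is 38 -> NA

Answer: NA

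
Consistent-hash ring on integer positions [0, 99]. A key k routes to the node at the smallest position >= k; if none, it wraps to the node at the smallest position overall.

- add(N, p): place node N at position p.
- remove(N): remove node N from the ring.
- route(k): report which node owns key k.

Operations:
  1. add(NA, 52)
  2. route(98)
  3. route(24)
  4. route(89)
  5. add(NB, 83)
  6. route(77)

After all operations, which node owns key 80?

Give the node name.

Answer: NB

Derivation:
Op 1: add NA@52 -> ring=[52:NA]
Op 2: route key 98: none >= 98, wrap to smallest pos 52 -> NA
Op 3: route key 24: smallest pos >= 24 is 52 -> NA
Op 4: route key 89: none >= 89, wrap to smallest pos 52 -> NA
Op 5: add NB@83 -> ring=[52:NA,83:NB]
Op 6: route key 77: smallest pos >= 77 is 83 -> NB
Final route key 80: smallest pos >= 80 is 83 -> NB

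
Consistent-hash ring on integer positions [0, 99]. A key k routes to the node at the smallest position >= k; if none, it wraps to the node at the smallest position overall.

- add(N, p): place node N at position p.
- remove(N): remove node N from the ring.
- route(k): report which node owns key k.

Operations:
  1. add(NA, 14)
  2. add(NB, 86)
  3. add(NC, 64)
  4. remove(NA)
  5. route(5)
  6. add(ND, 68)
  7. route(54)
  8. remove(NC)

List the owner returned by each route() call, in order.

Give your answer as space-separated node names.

Op 1: add NA@14 -> ring=[14:NA]
Op 2: add NB@86 -> ring=[14:NA,86:NB]
Op 3: add NC@64 -> ring=[14:NA,64:NC,86:NB]
Op 4: remove NA -> ring=[64:NC,86:NB]
Op 5: route key 5: smallest pos >= 5 is 64 -> NC
Op 6: add ND@68 -> ring=[64:NC,68:ND,86:NB]
Op 7: route key 54: smallest pos >= 54 is 64 -> NC
Op 8: remove NC -> ring=[68:ND,86:NB]

Answer: NC NC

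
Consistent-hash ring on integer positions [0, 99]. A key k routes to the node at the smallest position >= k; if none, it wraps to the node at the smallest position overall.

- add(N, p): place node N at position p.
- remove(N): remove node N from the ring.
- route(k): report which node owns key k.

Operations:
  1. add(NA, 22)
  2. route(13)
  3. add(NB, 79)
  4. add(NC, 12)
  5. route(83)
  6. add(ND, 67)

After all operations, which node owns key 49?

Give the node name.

Answer: ND

Derivation:
Op 1: add NA@22 -> ring=[22:NA]
Op 2: route key 13: smallest pos >= 13 is 22 -> NA
Op 3: add NB@79 -> ring=[22:NA,79:NB]
Op 4: add NC@12 -> ring=[12:NC,22:NA,79:NB]
Op 5: route key 83: none >= 83, wrap to smallest pos 12 -> NC
Op 6: add ND@67 -> ring=[12:NC,22:NA,67:ND,79:NB]
Final route key 49: smallest pos >= 49 is 67 -> ND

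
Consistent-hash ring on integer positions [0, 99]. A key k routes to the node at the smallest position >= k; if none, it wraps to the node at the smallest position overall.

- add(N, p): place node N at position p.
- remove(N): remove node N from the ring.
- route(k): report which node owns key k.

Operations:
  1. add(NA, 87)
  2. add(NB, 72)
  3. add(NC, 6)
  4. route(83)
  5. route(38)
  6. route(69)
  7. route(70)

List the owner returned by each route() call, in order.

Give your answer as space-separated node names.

Answer: NA NB NB NB

Derivation:
Op 1: add NA@87 -> ring=[87:NA]
Op 2: add NB@72 -> ring=[72:NB,87:NA]
Op 3: add NC@6 -> ring=[6:NC,72:NB,87:NA]
Op 4: route key 83: smallest pos >= 83 is 87 -> NA
Op 5: route key 38: smallest pos >= 38 is 72 -> NB
Op 6: route key 69: smallest pos >= 69 is 72 -> NB
Op 7: route key 70: smallest pos >= 70 is 72 -> NB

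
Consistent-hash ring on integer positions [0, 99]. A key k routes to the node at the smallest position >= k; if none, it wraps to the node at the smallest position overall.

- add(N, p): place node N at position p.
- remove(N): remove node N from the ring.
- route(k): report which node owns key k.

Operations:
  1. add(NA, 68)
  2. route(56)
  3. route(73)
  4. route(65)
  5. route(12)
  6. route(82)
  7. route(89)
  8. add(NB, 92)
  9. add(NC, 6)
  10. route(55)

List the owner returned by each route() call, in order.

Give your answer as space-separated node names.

Answer: NA NA NA NA NA NA NA

Derivation:
Op 1: add NA@68 -> ring=[68:NA]
Op 2: route key 56: smallest pos >= 56 is 68 -> NA
Op 3: route key 73: none >= 73, wrap to smallest pos 68 -> NA
Op 4: route key 65: smallest pos >= 65 is 68 -> NA
Op 5: route key 12: smallest pos >= 12 is 68 -> NA
Op 6: route key 82: none >= 82, wrap to smallest pos 68 -> NA
Op 7: route key 89: none >= 89, wrap to smallest pos 68 -> NA
Op 8: add NB@92 -> ring=[68:NA,92:NB]
Op 9: add NC@6 -> ring=[6:NC,68:NA,92:NB]
Op 10: route key 55: smallest pos >= 55 is 68 -> NA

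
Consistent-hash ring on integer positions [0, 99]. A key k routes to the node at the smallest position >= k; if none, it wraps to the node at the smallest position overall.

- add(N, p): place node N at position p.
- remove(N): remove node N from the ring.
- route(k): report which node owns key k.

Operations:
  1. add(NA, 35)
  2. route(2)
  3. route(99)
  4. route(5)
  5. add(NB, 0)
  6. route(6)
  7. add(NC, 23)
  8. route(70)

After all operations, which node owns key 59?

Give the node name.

Answer: NB

Derivation:
Op 1: add NA@35 -> ring=[35:NA]
Op 2: route key 2: smallest pos >= 2 is 35 -> NA
Op 3: route key 99: none >= 99, wrap to smallest pos 35 -> NA
Op 4: route key 5: smallest pos >= 5 is 35 -> NA
Op 5: add NB@0 -> ring=[0:NB,35:NA]
Op 6: route key 6: smallest pos >= 6 is 35 -> NA
Op 7: add NC@23 -> ring=[0:NB,23:NC,35:NA]
Op 8: route key 70: none >= 70, wrap to smallest pos 0 -> NB
Final route key 59: none >= 59, wrap to smallest pos 0 -> NB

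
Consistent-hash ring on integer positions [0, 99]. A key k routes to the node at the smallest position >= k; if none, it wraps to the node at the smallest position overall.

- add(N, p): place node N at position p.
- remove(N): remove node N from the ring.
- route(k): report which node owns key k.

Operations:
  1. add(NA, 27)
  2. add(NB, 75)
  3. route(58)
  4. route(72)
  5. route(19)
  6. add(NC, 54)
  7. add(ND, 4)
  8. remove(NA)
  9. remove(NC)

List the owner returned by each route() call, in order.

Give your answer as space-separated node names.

Answer: NB NB NA

Derivation:
Op 1: add NA@27 -> ring=[27:NA]
Op 2: add NB@75 -> ring=[27:NA,75:NB]
Op 3: route key 58: smallest pos >= 58 is 75 -> NB
Op 4: route key 72: smallest pos >= 72 is 75 -> NB
Op 5: route key 19: smallest pos >= 19 is 27 -> NA
Op 6: add NC@54 -> ring=[27:NA,54:NC,75:NB]
Op 7: add ND@4 -> ring=[4:ND,27:NA,54:NC,75:NB]
Op 8: remove NA -> ring=[4:ND,54:NC,75:NB]
Op 9: remove NC -> ring=[4:ND,75:NB]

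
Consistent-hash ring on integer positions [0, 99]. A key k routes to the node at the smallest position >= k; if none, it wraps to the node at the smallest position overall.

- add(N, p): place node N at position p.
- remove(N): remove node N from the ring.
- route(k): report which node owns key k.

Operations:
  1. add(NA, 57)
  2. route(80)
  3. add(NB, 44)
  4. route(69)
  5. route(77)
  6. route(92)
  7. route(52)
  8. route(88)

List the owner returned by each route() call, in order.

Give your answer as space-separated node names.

Answer: NA NB NB NB NA NB

Derivation:
Op 1: add NA@57 -> ring=[57:NA]
Op 2: route key 80: none >= 80, wrap to smallest pos 57 -> NA
Op 3: add NB@44 -> ring=[44:NB,57:NA]
Op 4: route key 69: none >= 69, wrap to smallest pos 44 -> NB
Op 5: route key 77: none >= 77, wrap to smallest pos 44 -> NB
Op 6: route key 92: none >= 92, wrap to smallest pos 44 -> NB
Op 7: route key 52: smallest pos >= 52 is 57 -> NA
Op 8: route key 88: none >= 88, wrap to smallest pos 44 -> NB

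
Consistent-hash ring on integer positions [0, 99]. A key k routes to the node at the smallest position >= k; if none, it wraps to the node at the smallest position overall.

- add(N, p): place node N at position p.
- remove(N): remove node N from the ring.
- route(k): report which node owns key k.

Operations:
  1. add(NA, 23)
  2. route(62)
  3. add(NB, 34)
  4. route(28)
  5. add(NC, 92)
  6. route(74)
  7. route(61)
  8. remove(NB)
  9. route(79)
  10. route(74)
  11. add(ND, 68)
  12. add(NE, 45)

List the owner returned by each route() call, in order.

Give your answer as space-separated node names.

Answer: NA NB NC NC NC NC

Derivation:
Op 1: add NA@23 -> ring=[23:NA]
Op 2: route key 62: none >= 62, wrap to smallest pos 23 -> NA
Op 3: add NB@34 -> ring=[23:NA,34:NB]
Op 4: route key 28: smallest pos >= 28 is 34 -> NB
Op 5: add NC@92 -> ring=[23:NA,34:NB,92:NC]
Op 6: route key 74: smallest pos >= 74 is 92 -> NC
Op 7: route key 61: smallest pos >= 61 is 92 -> NC
Op 8: remove NB -> ring=[23:NA,92:NC]
Op 9: route key 79: smallest pos >= 79 is 92 -> NC
Op 10: route key 74: smallest pos >= 74 is 92 -> NC
Op 11: add ND@68 -> ring=[23:NA,68:ND,92:NC]
Op 12: add NE@45 -> ring=[23:NA,45:NE,68:ND,92:NC]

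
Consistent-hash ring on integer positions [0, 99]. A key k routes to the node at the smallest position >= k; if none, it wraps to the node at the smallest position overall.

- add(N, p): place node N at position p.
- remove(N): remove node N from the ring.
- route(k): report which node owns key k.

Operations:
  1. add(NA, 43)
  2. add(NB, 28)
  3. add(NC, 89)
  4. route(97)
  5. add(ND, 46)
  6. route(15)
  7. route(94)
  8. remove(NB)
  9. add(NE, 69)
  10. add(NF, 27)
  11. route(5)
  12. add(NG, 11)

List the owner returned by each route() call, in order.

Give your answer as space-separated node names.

Op 1: add NA@43 -> ring=[43:NA]
Op 2: add NB@28 -> ring=[28:NB,43:NA]
Op 3: add NC@89 -> ring=[28:NB,43:NA,89:NC]
Op 4: route key 97: none >= 97, wrap to smallest pos 28 -> NB
Op 5: add ND@46 -> ring=[28:NB,43:NA,46:ND,89:NC]
Op 6: route key 15: smallest pos >= 15 is 28 -> NB
Op 7: route key 94: none >= 94, wrap to smallest pos 28 -> NB
Op 8: remove NB -> ring=[43:NA,46:ND,89:NC]
Op 9: add NE@69 -> ring=[43:NA,46:ND,69:NE,89:NC]
Op 10: add NF@27 -> ring=[27:NF,43:NA,46:ND,69:NE,89:NC]
Op 11: route key 5: smallest pos >= 5 is 27 -> NF
Op 12: add NG@11 -> ring=[11:NG,27:NF,43:NA,46:ND,69:NE,89:NC]

Answer: NB NB NB NF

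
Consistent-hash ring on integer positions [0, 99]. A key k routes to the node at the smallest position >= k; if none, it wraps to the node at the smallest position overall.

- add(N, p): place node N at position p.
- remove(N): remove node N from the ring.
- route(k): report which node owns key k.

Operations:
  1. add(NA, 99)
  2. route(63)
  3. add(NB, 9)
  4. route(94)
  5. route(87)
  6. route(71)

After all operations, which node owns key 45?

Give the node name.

Answer: NA

Derivation:
Op 1: add NA@99 -> ring=[99:NA]
Op 2: route key 63: smallest pos >= 63 is 99 -> NA
Op 3: add NB@9 -> ring=[9:NB,99:NA]
Op 4: route key 94: smallest pos >= 94 is 99 -> NA
Op 5: route key 87: smallest pos >= 87 is 99 -> NA
Op 6: route key 71: smallest pos >= 71 is 99 -> NA
Final route key 45: smallest pos >= 45 is 99 -> NA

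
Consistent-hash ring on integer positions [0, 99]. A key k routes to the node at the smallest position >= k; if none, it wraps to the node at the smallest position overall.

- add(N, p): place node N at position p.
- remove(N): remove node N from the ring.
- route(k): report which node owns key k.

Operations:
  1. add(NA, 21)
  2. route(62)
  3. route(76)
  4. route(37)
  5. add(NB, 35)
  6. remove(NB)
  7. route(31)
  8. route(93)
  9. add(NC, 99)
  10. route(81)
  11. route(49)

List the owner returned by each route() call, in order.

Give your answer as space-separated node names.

Op 1: add NA@21 -> ring=[21:NA]
Op 2: route key 62: none >= 62, wrap to smallest pos 21 -> NA
Op 3: route key 76: none >= 76, wrap to smallest pos 21 -> NA
Op 4: route key 37: none >= 37, wrap to smallest pos 21 -> NA
Op 5: add NB@35 -> ring=[21:NA,35:NB]
Op 6: remove NB -> ring=[21:NA]
Op 7: route key 31: none >= 31, wrap to smallest pos 21 -> NA
Op 8: route key 93: none >= 93, wrap to smallest pos 21 -> NA
Op 9: add NC@99 -> ring=[21:NA,99:NC]
Op 10: route key 81: smallest pos >= 81 is 99 -> NC
Op 11: route key 49: smallest pos >= 49 is 99 -> NC

Answer: NA NA NA NA NA NC NC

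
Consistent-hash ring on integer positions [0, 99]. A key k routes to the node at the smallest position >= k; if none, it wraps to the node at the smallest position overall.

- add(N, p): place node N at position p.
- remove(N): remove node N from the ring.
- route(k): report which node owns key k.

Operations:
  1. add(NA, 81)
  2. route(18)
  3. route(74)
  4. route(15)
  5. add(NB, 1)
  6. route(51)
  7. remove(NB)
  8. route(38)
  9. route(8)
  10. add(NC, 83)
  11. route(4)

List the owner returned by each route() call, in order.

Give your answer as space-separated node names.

Answer: NA NA NA NA NA NA NA

Derivation:
Op 1: add NA@81 -> ring=[81:NA]
Op 2: route key 18: smallest pos >= 18 is 81 -> NA
Op 3: route key 74: smallest pos >= 74 is 81 -> NA
Op 4: route key 15: smallest pos >= 15 is 81 -> NA
Op 5: add NB@1 -> ring=[1:NB,81:NA]
Op 6: route key 51: smallest pos >= 51 is 81 -> NA
Op 7: remove NB -> ring=[81:NA]
Op 8: route key 38: smallest pos >= 38 is 81 -> NA
Op 9: route key 8: smallest pos >= 8 is 81 -> NA
Op 10: add NC@83 -> ring=[81:NA,83:NC]
Op 11: route key 4: smallest pos >= 4 is 81 -> NA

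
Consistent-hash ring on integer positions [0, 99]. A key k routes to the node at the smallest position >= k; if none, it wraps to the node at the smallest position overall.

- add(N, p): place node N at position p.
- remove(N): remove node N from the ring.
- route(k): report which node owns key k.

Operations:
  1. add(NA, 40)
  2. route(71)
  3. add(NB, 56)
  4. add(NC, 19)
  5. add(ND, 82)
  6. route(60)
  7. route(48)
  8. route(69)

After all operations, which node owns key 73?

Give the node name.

Op 1: add NA@40 -> ring=[40:NA]
Op 2: route key 71: none >= 71, wrap to smallest pos 40 -> NA
Op 3: add NB@56 -> ring=[40:NA,56:NB]
Op 4: add NC@19 -> ring=[19:NC,40:NA,56:NB]
Op 5: add ND@82 -> ring=[19:NC,40:NA,56:NB,82:ND]
Op 6: route key 60: smallest pos >= 60 is 82 -> ND
Op 7: route key 48: smallest pos >= 48 is 56 -> NB
Op 8: route key 69: smallest pos >= 69 is 82 -> ND
Final route key 73: smallest pos >= 73 is 82 -> ND

Answer: ND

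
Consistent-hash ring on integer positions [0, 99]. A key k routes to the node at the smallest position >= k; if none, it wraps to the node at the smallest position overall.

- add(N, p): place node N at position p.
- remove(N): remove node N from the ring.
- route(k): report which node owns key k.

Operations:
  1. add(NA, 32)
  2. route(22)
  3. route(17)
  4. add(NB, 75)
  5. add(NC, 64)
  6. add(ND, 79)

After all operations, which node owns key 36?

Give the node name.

Answer: NC

Derivation:
Op 1: add NA@32 -> ring=[32:NA]
Op 2: route key 22: smallest pos >= 22 is 32 -> NA
Op 3: route key 17: smallest pos >= 17 is 32 -> NA
Op 4: add NB@75 -> ring=[32:NA,75:NB]
Op 5: add NC@64 -> ring=[32:NA,64:NC,75:NB]
Op 6: add ND@79 -> ring=[32:NA,64:NC,75:NB,79:ND]
Final route key 36: smallest pos >= 36 is 64 -> NC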